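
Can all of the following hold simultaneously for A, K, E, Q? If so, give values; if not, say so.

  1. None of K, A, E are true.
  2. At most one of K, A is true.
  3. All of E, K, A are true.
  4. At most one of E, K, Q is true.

Unsatisfiable

Case A = True:
  Constraint (1) is violated (A=T) — contradiction.
Case A = False:
  Constraint (3) is violated (A=F) — contradiction.
Both cases fail — unsatisfiable.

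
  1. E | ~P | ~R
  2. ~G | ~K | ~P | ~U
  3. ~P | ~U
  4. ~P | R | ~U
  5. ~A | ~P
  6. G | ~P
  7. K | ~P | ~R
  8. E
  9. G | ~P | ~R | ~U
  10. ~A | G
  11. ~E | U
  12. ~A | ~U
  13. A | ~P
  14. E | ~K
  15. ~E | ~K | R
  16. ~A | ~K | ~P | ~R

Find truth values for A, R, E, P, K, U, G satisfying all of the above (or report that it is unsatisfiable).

A = False, R = False, E = True, P = False, K = False, U = True, G = True

Unit clause (E) forces E = True.
In (~E | U) only U is left, so U = True.
In (~A | ~U) only ~A is left, so A = False.
In (A | ~P) only ~P is left, so P = False.
Set R = False.
  then (~E | ~K | R) forces K = False.
Set G = True.
All clauses satisfied.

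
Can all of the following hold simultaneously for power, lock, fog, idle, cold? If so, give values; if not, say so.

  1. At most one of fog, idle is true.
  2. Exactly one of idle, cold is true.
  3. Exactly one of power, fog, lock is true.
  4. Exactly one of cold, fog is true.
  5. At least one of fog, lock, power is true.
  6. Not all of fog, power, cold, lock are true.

power = False, lock = True, fog = False, idle = False, cold = True

  (1) {fog, idle}: 0 true — at most one ✓
  (2) {idle, cold}: 1 true — exactly one ✓
  (3) {power, fog, lock}: 1 true — exactly one ✓
  (4) {cold, fog}: 1 true — exactly one ✓
  (5) {fog, lock, power}: 1 true — at least one ✓
  (6) {fog, power, cold, lock}: 2/4 true — not all ✓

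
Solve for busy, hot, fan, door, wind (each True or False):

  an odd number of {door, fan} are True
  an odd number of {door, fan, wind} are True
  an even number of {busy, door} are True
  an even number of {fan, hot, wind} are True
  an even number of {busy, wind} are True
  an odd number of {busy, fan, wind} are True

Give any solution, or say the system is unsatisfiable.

busy = False, hot = True, fan = True, door = False, wind = False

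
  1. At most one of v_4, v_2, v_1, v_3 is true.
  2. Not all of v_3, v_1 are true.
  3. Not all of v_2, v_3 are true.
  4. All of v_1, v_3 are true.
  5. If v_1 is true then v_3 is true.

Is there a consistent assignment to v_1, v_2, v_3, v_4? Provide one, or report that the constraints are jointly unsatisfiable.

Case v_1 = True:
  (1) with v_1=T forces v_4 = False.
  (1) with v_1=T forces v_2 = False.
  (1) with v_1=T forces v_3 = False.
  Constraint (4) is violated (v_3=F) — contradiction.
Case v_1 = False:
  Constraint (4) is violated (v_1=F) — contradiction.
Both cases fail — unsatisfiable.

UNSATISFIABLE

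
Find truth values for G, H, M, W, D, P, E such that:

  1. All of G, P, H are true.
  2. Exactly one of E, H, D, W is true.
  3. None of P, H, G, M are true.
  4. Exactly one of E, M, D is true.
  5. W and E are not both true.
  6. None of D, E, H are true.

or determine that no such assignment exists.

Case G = True:
  Constraint (3) is violated (G=T) — contradiction.
Case G = False:
  Constraint (1) is violated (G=F) — contradiction.
Both cases fail — unsatisfiable.

The formula is unsatisfiable.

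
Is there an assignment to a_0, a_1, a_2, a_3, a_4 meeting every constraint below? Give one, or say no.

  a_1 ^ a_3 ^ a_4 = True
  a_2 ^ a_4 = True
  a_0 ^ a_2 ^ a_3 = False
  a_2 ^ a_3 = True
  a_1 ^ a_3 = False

a_0 = True, a_1 = True, a_2 = False, a_3 = True, a_4 = True

a_1 ^ a_3 ^ a_4 = T ^ T ^ T = True ✓
a_2 ^ a_4 = F ^ T = True ✓
a_0 ^ a_2 ^ a_3 = T ^ F ^ T = False ✓
a_2 ^ a_3 = F ^ T = True ✓
a_1 ^ a_3 = T ^ T = False ✓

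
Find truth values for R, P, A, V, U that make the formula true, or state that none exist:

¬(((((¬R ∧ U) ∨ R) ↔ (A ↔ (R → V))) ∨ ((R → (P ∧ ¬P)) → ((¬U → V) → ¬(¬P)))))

R = False; P = False; A = True; V = True; U = False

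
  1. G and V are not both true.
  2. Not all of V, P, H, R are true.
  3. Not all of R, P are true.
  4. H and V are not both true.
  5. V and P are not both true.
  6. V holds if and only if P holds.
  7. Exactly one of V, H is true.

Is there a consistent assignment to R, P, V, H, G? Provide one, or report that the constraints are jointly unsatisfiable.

R = True, P = False, V = False, H = True, G = False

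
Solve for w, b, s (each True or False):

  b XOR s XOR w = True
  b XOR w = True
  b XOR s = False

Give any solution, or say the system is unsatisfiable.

w = True; b = False; s = False

b XOR s XOR w = F XOR F XOR T = True ✓
b XOR w = F XOR T = True ✓
b XOR s = F XOR F = False ✓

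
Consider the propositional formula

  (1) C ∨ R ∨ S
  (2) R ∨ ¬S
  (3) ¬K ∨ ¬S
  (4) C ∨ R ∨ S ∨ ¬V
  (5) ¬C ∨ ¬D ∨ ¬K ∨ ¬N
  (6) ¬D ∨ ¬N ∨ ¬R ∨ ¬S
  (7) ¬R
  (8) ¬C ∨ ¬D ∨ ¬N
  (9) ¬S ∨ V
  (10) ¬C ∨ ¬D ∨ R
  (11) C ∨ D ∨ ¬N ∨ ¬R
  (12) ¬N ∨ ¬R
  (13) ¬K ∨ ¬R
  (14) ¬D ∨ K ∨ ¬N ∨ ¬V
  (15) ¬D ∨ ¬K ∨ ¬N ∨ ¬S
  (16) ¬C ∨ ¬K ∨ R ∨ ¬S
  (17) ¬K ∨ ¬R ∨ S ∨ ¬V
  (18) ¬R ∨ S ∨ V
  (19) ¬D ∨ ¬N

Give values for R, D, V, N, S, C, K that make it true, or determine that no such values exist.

R = False, D = False, V = True, N = False, S = False, C = True, K = False

Unit clause (¬R) forces R = False.
In (R ∨ ¬S) only ¬S is left, so S = False.
In (C ∨ R ∨ S) only C is left, so C = True.
In (¬C ∨ ¬D ∨ R) only ¬D is left, so D = False.
Set V = True.
Set N = False.
Set K = False.
All clauses satisfied.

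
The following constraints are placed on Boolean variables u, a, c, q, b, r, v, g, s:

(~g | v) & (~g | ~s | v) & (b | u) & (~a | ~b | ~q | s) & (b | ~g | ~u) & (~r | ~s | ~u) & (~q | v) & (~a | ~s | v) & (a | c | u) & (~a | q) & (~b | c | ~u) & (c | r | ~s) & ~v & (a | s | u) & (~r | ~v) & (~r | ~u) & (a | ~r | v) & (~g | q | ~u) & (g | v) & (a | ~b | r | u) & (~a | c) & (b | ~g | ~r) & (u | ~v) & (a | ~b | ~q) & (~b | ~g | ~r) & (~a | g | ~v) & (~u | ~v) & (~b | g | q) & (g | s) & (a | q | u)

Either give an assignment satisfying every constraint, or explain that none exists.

Case v = True:
  Clause (~v) is falsified — contradiction.
Case v = False:
  (~g | v) forces g = False.
  Clause (g | v) is falsified — contradiction.
Both cases fail, so the formula is unsatisfiable.

UNSATISFIABLE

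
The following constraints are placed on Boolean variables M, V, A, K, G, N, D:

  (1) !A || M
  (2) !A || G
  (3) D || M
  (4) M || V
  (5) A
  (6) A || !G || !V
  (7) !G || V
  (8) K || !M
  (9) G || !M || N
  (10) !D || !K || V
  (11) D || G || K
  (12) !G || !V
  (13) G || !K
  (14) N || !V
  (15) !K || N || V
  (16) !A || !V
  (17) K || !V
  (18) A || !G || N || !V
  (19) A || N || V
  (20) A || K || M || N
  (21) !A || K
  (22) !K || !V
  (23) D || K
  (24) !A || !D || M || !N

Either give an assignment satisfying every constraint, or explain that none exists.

The formula is unsatisfiable.

Case A = True:
  (!A || M) forces M = True.
  (!A || G) forces G = True.
  (!G || V) forces V = True.
  Clause (!G || !V) is falsified — contradiction.
Case A = False:
  Clause (A) is falsified — contradiction.
Both cases fail, so the formula is unsatisfiable.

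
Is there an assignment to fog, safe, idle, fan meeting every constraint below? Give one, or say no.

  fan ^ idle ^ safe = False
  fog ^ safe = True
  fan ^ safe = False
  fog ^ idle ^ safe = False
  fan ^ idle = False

Unsatisfiable

Adding constraints 1, 2, 3, 4 mod 2: every variable appears an even number of times on the left, so the left side is 0.
But the right sides sum to 1 (mod 2). 0 ≠ 1 — the system is inconsistent.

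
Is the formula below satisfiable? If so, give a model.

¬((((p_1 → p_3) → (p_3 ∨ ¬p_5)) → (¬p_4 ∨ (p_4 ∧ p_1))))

p_1=F, p_3=F, p_4=T, p_5=F

  ¬((((p_1 → p_3) → (p_3 ∨ ¬p_5)) → (¬p_4 ∨ (p_4 ∧ p_1)))) = True
    ((p_1 → p_3) → (p_3 ∨ ¬p_5)) → (¬p_4 ∨ (p_4 ∧ p_1)) = False
      (p_1 → p_3) → (p_3 ∨ ¬p_5) = True
        p_1 → p_3 = True
        p_3 ∨ ¬p_5 = True
          ¬p_5 = True
      ¬p_4 ∨ (p_4 ∧ p_1) = False
        ¬p_4 = False
        p_4 ∧ p_1 = False
The formula evaluates to True.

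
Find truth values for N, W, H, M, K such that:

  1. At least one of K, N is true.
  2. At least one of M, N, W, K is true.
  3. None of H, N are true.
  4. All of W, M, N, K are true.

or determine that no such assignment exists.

Case N = True:
  Constraint (3) is violated (N=T) — contradiction.
Case N = False:
  Constraint (4) is violated (N=F) — contradiction.
Both cases fail — unsatisfiable.

Unsatisfiable — no assignment works.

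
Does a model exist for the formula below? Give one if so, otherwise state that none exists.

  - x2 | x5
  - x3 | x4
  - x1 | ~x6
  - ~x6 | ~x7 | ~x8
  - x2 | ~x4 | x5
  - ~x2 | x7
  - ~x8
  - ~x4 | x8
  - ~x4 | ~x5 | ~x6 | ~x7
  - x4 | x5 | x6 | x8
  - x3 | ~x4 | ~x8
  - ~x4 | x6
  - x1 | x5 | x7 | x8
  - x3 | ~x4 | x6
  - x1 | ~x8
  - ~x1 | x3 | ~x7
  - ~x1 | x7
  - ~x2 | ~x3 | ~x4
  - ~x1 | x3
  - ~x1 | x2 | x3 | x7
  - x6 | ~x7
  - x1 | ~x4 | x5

x1: False, x2: False, x3: True, x4: False, x5: True, x6: False, x7: False, x8: False

Unit clause (~x8) forces x8 = False.
In (~x4 | x8) only ~x4 is left, so x4 = False.
In (x3 | x4) only x3 is left, so x3 = True.
Set x1 = False.
  then (x1 | ~x6) forces x6 = False.
  then (x4 | x5 | x6 | x8) forces x5 = True.
  then (x6 | ~x7) forces x7 = False.
  then (~x2 | x7) forces x2 = False.
All clauses satisfied.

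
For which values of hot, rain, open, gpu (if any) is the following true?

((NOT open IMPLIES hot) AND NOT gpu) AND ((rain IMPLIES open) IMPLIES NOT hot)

hot: True; rain: True; open: False; gpu: False

  (NOT open IMPLIES hot) AND NOT gpu = True
    NOT open IMPLIES hot = True
      NOT open = True
    NOT gpu = True
  (rain IMPLIES open) IMPLIES NOT hot = True
    rain IMPLIES open = False
    NOT hot = False
Both conjuncts True, so the formula holds.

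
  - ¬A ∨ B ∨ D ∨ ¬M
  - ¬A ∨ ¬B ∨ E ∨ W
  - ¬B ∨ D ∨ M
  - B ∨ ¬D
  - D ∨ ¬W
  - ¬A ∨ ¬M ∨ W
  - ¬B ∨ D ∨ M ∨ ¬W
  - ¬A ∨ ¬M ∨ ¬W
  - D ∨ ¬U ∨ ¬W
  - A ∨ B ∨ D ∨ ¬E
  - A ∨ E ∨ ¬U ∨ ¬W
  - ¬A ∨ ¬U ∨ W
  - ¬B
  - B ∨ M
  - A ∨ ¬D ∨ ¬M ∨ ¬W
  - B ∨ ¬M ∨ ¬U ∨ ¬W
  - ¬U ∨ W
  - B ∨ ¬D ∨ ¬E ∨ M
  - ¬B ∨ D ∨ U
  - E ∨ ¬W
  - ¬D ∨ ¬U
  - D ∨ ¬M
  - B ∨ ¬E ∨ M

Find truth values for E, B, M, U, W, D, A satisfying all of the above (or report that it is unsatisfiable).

Case B = True:
  Clause (¬B) is falsified — contradiction.
Case B = False:
  (B ∨ ¬D) forces D = False.
  (D ∨ ¬W) forces W = False.
  (B ∨ M) forces M = True.
  Clause (D ∨ ¬M) is falsified — contradiction.
Both cases fail, so the formula is unsatisfiable.

The formula is unsatisfiable.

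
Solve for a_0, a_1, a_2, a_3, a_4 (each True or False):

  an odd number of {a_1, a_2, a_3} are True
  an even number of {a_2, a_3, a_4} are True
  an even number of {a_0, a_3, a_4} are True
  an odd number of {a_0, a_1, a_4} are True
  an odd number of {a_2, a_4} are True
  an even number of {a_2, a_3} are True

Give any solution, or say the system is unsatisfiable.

Adding constraints 1, 2, 3, 4, 5, 6 mod 2: every variable appears an even number of times on the left, so the left side is 0.
But the right sides sum to 1 (mod 2). 0 ≠ 1 — the system is inconsistent.

UNSATISFIABLE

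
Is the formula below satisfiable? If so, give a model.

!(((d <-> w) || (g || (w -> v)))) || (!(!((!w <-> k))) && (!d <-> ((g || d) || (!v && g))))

k: True; d: False; v: False; g: False; w: True

  !(((d <-> w) || (g || (w -> v)))) || (!(!((!w <-> k))) && (!d <-> ((g || d) || (!v && g)))) = True
    !(((d <-> w) || (g || (w -> v)))) = True
      (d <-> w) || (g || (w -> v)) = False
        d <-> w = False
        g || (w -> v) = False
          w -> v = False
    !(!((!w <-> k))) && (!d <-> ((g || d) || (!v && g))) = False
      !(!((!w <-> k))) = False
        !((!w <-> k)) = True
          !w <-> k = False
            !w = False
      !d <-> ((g || d) || (!v && g)) = False
        !d = True
        (g || d) || (!v && g) = False
          g || d = False
          !v && g = False
            !v = True
The formula evaluates to True.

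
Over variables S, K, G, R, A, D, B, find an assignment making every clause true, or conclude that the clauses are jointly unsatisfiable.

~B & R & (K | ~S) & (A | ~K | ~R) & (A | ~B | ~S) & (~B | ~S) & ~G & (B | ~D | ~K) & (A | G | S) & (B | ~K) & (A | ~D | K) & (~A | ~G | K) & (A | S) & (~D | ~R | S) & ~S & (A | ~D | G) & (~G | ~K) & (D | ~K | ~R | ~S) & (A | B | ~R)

S = False, K = False, G = False, R = True, A = True, D = False, B = False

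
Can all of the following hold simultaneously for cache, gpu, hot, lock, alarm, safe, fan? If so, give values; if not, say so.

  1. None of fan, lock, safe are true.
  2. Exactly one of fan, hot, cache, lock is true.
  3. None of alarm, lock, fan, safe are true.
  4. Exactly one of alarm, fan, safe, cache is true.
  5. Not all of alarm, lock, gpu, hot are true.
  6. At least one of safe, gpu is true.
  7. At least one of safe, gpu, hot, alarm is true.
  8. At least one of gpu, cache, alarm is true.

cache = True; gpu = True; hot = False; lock = False; alarm = False; safe = False; fan = False

  (1) {fan, lock, safe}: 0 true — none ✓
  (2) {fan, hot, cache, lock}: 1 true — exactly one ✓
  (3) {alarm, lock, fan, safe}: 0 true — none ✓
  (4) {alarm, fan, safe, cache}: 1 true — exactly one ✓
  (5) {alarm, lock, gpu, hot}: 1/4 true — not all ✓
  (6) {safe, gpu}: 1 true — at least one ✓
  (7) {safe, gpu, hot, alarm}: 1 true — at least one ✓
  (8) {gpu, cache, alarm}: 2 true — at least one ✓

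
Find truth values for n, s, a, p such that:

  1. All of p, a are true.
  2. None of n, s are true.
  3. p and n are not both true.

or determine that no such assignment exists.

n=F; s=F; a=T; p=T

  (1) {p, a}: all 2 true ✓
  (2) {n, s}: 0 true — none ✓
  (3) p=T, n=F — not both ✓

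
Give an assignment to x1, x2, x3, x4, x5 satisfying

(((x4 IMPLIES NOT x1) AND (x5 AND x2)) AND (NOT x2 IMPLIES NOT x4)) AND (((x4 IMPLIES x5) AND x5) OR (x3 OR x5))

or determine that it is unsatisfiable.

x1 = False, x2 = True, x3 = True, x4 = True, x5 = True

  ((x4 IMPLIES NOT x1) AND (x5 AND x2)) AND (NOT x2 IMPLIES NOT x4) = True
    (x4 IMPLIES NOT x1) AND (x5 AND x2) = True
      x4 IMPLIES NOT x1 = True
        NOT x1 = True
      x5 AND x2 = True
    NOT x2 IMPLIES NOT x4 = True
      NOT x2 = False
      NOT x4 = False
  ((x4 IMPLIES x5) AND x5) OR (x3 OR x5) = True
    (x4 IMPLIES x5) AND x5 = True
      x4 IMPLIES x5 = True
    x3 OR x5 = True
Both conjuncts True, so the formula holds.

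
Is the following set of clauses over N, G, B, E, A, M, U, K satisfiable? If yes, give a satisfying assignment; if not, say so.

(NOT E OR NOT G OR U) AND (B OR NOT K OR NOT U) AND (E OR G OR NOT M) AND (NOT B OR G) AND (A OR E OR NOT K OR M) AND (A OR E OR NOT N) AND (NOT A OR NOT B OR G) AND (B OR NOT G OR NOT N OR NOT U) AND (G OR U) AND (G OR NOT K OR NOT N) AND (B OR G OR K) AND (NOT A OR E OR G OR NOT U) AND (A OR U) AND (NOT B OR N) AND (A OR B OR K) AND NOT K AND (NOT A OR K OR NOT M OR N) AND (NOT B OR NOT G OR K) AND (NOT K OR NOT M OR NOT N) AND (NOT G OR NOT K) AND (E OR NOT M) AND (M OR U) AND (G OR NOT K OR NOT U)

N=F, G=T, B=F, E=T, A=T, M=F, U=T, K=F

Unit clause (NOT K) forces K = False.
Set N = False.
  then (NOT B OR N) forces B = False.
  then (A OR B OR K) forces A = True.
  then (NOT A OR K OR NOT M OR N) forces M = False.
  then (M OR U) forces U = True.
  then (B OR G OR K) forces G = True.
Set E = True.
All clauses satisfied.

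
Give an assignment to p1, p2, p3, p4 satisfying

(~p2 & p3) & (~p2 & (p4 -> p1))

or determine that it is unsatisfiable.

p1: True, p2: False, p3: True, p4: False

  ~p2 & p3 = True
    ~p2 = True
  ~p2 & (p4 -> p1) = True
    ~p2 = True
    p4 -> p1 = True
Both conjuncts True, so the formula holds.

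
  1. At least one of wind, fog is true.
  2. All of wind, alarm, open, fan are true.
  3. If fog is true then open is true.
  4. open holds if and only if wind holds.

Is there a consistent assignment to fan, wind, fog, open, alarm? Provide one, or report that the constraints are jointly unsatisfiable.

fan = True; wind = True; fog = True; open = True; alarm = True

  (1) {wind, fog}: 2 true — at least one ✓
  (2) {wind, alarm, open, fan}: all 4 true ✓
  (3) fog=T ⇒ open: T ✓
  (4) open=T, wind=T — same ✓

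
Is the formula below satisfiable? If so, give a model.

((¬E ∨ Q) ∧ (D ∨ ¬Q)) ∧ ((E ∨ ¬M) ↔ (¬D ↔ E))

E = False, Q = False, D = False, M = True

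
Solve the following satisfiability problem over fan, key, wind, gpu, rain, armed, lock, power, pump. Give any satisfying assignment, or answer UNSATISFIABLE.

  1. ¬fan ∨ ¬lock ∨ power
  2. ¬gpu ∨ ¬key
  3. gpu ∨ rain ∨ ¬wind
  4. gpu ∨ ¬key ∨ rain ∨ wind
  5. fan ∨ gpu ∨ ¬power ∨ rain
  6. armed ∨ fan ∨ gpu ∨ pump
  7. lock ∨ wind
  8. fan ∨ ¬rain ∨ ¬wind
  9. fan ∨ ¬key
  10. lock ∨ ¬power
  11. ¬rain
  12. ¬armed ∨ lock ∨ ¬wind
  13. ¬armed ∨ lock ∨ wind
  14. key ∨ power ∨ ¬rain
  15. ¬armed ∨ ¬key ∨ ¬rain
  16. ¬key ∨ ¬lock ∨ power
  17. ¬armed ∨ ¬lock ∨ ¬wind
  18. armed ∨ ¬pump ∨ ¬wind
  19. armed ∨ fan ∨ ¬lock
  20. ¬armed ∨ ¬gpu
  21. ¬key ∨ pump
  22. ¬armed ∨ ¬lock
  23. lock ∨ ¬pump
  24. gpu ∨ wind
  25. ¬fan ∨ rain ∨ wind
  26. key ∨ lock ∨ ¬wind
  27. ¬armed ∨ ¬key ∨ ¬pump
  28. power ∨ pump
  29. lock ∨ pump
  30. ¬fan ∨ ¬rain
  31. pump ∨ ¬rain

Unit clause (¬rain) forces rain = False.
Set fan = True.
  then (¬fan ∨ rain ∨ wind) forces wind = True.
  then (gpu ∨ rain ∨ ¬wind) forces gpu = True.
  then (¬armed ∨ ¬gpu) forces armed = False.
  then (¬gpu ∨ ¬key) forces key = False.
  then (armed ∨ ¬pump ∨ ¬wind) forces pump = False.
  then (key ∨ lock ∨ ¬wind) forces lock = True.
  then (power ∨ pump) forces power = True.
All clauses satisfied.

fan = True; key = False; wind = True; gpu = True; rain = False; armed = False; lock = True; power = True; pump = False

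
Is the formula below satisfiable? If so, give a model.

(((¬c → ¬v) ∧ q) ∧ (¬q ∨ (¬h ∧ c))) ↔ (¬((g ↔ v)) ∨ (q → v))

q=T, v=F, c=F, g=F, h=F

  (((¬c → ¬v) ∧ q) ∧ (¬q ∨ (¬h ∧ c))) ↔ (¬((g ↔ v)) ∨ (q → v)) = True
    ((¬c → ¬v) ∧ q) ∧ (¬q ∨ (¬h ∧ c)) = False
      (¬c → ¬v) ∧ q = True
        ¬c → ¬v = True
          ¬c = True
          ¬v = True
      ¬q ∨ (¬h ∧ c) = False
        ¬q = False
        ¬h ∧ c = False
          ¬h = True
    ¬((g ↔ v)) ∨ (q → v) = False
      ¬((g ↔ v)) = False
        g ↔ v = True
      q → v = False
The formula evaluates to True.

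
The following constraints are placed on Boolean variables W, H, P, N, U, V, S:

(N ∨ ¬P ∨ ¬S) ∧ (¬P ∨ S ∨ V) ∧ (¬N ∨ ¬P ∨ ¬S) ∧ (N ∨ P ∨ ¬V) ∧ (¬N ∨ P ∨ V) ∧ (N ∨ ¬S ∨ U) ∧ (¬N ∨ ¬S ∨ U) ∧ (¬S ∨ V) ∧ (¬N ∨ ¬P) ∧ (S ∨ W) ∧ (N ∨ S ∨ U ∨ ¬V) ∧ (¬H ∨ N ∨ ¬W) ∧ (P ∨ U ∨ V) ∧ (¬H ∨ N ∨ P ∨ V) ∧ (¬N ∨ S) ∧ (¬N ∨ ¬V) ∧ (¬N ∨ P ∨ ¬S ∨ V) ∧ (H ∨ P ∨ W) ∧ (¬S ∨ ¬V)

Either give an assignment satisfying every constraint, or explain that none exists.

Try W = False:
  (S ∨ W) forces S = True.
  (¬S ∨ V) forces V = True.
  clause (¬S ∨ ¬V) is falsified — backtrack.
So W = True.
Try H = True:
  (¬H ∨ N ∨ ¬W) forces N = True.
  (¬N ∨ ¬P) forces P = False.
  (¬N ∨ P ∨ V) forces V = True.
  clause (¬N ∨ ¬V) is falsified — backtrack.
So H = False.
Set P = True.
  then (¬N ∨ ¬P) forces N = False.
  then (N ∨ ¬P ∨ ¬S) forces S = False.
  then (¬P ∨ S ∨ V) forces V = True.
  then (N ∨ S ∨ U ∨ ¬V) forces U = True.
All clauses satisfied.

W: True, H: False, P: True, N: False, U: True, V: True, S: False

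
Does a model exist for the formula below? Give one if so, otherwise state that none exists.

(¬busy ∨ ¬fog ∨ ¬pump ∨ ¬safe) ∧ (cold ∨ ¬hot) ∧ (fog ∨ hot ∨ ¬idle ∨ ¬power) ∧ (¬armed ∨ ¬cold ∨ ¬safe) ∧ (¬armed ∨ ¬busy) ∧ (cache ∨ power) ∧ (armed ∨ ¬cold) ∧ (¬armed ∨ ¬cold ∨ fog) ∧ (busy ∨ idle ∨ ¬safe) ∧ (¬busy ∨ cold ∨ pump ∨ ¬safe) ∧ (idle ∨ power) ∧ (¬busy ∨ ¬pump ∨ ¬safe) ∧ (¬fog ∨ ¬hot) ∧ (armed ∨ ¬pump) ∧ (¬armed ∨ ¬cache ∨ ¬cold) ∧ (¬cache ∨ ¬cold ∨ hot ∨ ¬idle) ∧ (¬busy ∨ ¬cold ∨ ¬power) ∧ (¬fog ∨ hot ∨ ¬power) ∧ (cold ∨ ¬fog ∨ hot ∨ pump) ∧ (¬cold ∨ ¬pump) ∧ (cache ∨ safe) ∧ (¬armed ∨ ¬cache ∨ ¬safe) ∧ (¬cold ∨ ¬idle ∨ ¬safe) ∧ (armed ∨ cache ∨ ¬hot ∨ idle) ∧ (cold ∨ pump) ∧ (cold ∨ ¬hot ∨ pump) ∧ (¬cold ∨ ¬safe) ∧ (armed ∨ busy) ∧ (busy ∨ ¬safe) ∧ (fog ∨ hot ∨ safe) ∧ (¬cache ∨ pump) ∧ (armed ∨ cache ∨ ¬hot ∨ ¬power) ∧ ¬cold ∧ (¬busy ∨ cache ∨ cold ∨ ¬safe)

Unit clause (¬cold) forces cold = False.
In (cold ∨ ¬hot) only ¬hot is left, so hot = False.
In (cold ∨ pump) only pump is left, so pump = True.
In (armed ∨ ¬pump) only armed is left, so armed = True.
In (¬armed ∨ ¬busy) only ¬busy is left, so busy = False.
In (busy ∨ ¬safe) only ¬safe is left, so safe = False.
In (fog ∨ hot ∨ safe) only fog is left, so fog = True.
In (¬fog ∨ hot ∨ ¬power) only ¬power is left, so power = False.
In (cache ∨ safe) only cache is left, so cache = True.
In (idle ∨ power) only idle is left, so idle = True.
All clauses satisfied.

power: False; armed: True; pump: True; busy: False; hot: False; cold: False; fog: True; cache: True; safe: False; idle: True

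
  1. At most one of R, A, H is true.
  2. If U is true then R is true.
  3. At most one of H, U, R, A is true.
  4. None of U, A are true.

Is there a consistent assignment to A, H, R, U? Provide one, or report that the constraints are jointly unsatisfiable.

A: False; H: False; R: False; U: False

  (1) {R, A, H}: 0 true — at most one ✓
  (2) U=F ⇒ R: vacuous ✓
  (3) {H, U, R, A}: 0 true — at most one ✓
  (4) {U, A}: 0 true — none ✓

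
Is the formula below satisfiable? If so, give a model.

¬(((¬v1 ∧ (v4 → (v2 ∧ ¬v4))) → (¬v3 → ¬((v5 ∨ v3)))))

v1: False, v2: True, v3: False, v4: False, v5: True

  ¬(((¬v1 ∧ (v4 → (v2 ∧ ¬v4))) → (¬v3 → ¬((v5 ∨ v3))))) = True
    (¬v1 ∧ (v4 → (v2 ∧ ¬v4))) → (¬v3 → ¬((v5 ∨ v3))) = False
      ¬v1 ∧ (v4 → (v2 ∧ ¬v4)) = True
        ¬v1 = True
        v4 → (v2 ∧ ¬v4) = True
          v2 ∧ ¬v4 = True
            ¬v4 = True
      ¬v3 → ¬((v5 ∨ v3)) = False
        ¬v3 = True
        ¬((v5 ∨ v3)) = False
          v5 ∨ v3 = True
The formula evaluates to True.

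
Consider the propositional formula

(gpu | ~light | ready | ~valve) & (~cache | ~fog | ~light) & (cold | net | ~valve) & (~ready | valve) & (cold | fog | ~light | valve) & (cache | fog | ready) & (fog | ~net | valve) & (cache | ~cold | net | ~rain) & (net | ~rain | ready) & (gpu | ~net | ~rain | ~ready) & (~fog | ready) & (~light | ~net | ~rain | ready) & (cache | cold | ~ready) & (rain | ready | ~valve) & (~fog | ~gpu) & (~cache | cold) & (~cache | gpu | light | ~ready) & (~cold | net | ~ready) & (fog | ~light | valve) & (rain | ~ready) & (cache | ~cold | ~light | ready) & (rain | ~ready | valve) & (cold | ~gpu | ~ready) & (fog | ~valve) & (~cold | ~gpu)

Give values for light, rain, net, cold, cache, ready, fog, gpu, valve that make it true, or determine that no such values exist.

Set light = False.
Set rain = False.
  then (rain | ~ready) forces ready = False.
  then (~fog | ready) forces fog = False.
  then (rain | ready | ~valve) forces valve = False.
  then (cache | fog | ready) forces cache = True.
  then (fog | ~net | valve) forces net = False.
  then (~cache | cold) forces cold = True.
  then (~cold | ~gpu) forces gpu = False.
All clauses satisfied.

light: False, rain: False, net: False, cold: True, cache: True, ready: False, fog: False, gpu: False, valve: False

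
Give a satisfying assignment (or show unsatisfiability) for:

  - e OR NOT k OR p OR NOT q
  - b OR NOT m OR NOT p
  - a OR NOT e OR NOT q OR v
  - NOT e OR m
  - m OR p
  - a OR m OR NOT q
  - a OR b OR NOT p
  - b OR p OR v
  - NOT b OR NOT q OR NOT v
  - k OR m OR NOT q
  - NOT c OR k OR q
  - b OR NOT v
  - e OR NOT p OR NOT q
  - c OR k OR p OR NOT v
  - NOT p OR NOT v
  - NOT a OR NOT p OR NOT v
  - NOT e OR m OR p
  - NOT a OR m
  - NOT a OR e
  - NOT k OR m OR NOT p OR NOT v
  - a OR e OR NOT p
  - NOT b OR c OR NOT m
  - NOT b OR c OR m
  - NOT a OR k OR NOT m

Set q = False.
Set v = True.
  then (b OR NOT v) forces b = True.
  then (NOT p OR NOT v) forces p = False.
  then (m OR p) forces m = True.
  then (NOT b OR c OR NOT m) forces c = True.
  then (NOT c OR k OR q) forces k = True.
Set a = False.
Set e = True.
All clauses satisfied.

q: False, v: True, m: True, p: False, k: True, c: True, b: True, a: False, e: True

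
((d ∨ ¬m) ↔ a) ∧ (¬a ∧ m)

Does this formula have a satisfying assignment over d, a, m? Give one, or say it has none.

d=F, a=F, m=T

  (d ∨ ¬m) ↔ a = True
    d ∨ ¬m = False
      ¬m = False
  ¬a ∧ m = True
    ¬a = True
Both conjuncts True, so the formula holds.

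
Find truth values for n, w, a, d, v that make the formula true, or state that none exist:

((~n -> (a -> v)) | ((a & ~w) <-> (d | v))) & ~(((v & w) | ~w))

n = True, w = True, a = True, d = True, v = False

  (~n -> (a -> v)) | ((a & ~w) <-> (d | v)) = True
    ~n -> (a -> v) = True
      ~n = False
      a -> v = False
    (a & ~w) <-> (d | v) = False
      a & ~w = False
        ~w = False
      d | v = True
  ~(((v & w) | ~w)) = True
    (v & w) | ~w = False
      v & w = False
      ~w = False
Both conjuncts True, so the formula holds.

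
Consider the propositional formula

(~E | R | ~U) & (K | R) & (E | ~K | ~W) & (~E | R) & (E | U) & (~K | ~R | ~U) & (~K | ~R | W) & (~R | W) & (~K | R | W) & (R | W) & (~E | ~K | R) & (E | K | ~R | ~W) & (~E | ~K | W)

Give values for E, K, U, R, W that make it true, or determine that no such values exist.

Set E = True.
  then (~E | R) forces R = True.
  then (~R | W) forces W = True.
Set K = False.
Set U = False.
All clauses satisfied.

E=T, K=F, U=F, R=T, W=T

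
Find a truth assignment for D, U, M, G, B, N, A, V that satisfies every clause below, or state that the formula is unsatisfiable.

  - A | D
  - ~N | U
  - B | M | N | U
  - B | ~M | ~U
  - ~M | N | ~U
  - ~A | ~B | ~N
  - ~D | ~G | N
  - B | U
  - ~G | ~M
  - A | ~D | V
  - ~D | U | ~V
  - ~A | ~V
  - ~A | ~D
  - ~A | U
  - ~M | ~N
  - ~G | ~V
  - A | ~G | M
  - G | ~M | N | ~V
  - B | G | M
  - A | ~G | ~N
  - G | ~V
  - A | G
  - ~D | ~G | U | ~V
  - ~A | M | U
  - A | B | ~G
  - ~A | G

Try D = True:
  (~A | ~D) forces A = False.
  (A | ~D | V) forces V = True.
  (~D | U | ~V) forces U = True.
  (~G | ~V) forces G = False.
  clause (G | ~V) is falsified — backtrack.
So D = False.
  then (A | D) forces A = True.
  then (~A | ~V) forces V = False.
  then (~A | U) forces U = True.
  then (~A | G) forces G = True.
  then (~G | ~M) forces M = False.
Set B = True.
  then (~A | ~B | ~N) forces N = False.
All clauses satisfied.

D = False, U = True, M = False, G = True, B = True, N = False, A = True, V = False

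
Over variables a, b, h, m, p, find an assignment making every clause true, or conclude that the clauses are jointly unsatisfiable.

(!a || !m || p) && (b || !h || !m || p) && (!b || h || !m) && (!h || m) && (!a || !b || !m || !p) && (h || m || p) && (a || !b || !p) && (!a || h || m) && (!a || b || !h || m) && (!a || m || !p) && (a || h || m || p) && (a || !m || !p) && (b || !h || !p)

a: False, b: False, h: False, m: False, p: True

Set a = False.
Set b = False.
Try h = True:
  (!h || m) forces m = True.
  (b || !h || !m || p) forces p = True.
  clause (a || !m || !p) is falsified — backtrack.
So h = False.
Set m = False.
  then (h || m || p) forces p = True.
All clauses satisfied.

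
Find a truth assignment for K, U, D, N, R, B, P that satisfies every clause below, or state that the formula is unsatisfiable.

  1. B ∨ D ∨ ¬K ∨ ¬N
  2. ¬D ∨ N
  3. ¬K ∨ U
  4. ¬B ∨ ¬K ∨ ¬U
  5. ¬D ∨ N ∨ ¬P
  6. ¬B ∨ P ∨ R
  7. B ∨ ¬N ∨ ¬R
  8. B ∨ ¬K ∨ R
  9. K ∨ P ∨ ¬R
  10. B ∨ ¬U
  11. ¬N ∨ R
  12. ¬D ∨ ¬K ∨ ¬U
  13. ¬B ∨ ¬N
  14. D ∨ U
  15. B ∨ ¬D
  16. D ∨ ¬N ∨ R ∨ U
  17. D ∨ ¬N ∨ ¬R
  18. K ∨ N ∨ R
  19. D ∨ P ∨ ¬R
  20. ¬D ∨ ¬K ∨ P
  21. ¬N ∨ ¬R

K: False, U: True, D: False, N: False, R: True, B: True, P: True

Try K = True:
  (¬K ∨ U) forces U = True.
  (¬B ∨ ¬K ∨ ¬U) forces B = False.
  clause (B ∨ ¬U) is falsified — backtrack.
So K = False.
Try U = False:
  (D ∨ U) forces D = True.
  (¬D ∨ N) forces N = True.
  (¬N ∨ R) forces R = True.
  clause (¬N ∨ ¬R) is falsified — backtrack.
So U = True.
  then (B ∨ ¬U) forces B = True.
  then (¬B ∨ ¬N) forces N = False.
  then (K ∨ N ∨ R) forces R = True.
  then (¬D ∨ N) forces D = False.
  then (K ∨ P ∨ ¬R) forces P = True.
All clauses satisfied.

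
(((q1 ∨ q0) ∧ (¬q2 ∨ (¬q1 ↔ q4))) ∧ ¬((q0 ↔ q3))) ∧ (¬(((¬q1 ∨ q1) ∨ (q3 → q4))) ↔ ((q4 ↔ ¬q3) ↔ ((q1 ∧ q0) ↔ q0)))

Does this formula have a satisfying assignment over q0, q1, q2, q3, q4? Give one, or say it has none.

q0 = True, q1 = False, q2 = False, q3 = False, q4 = True

  ((q1 ∨ q0) ∧ (¬q2 ∨ (¬q1 ↔ q4))) ∧ ¬((q0 ↔ q3)) = True
    (q1 ∨ q0) ∧ (¬q2 ∨ (¬q1 ↔ q4)) = True
      q1 ∨ q0 = True
      ¬q2 ∨ (¬q1 ↔ q4) = True
        ¬q2 = True
        ¬q1 ↔ q4 = True
          ¬q1 = True
    ¬((q0 ↔ q3)) = True
      q0 ↔ q3 = False
  ¬(((¬q1 ∨ q1) ∨ (q3 → q4))) ↔ ((q4 ↔ ¬q3) ↔ ((q1 ∧ q0) ↔ q0)) = True
    ¬(((¬q1 ∨ q1) ∨ (q3 → q4))) = False
      (¬q1 ∨ q1) ∨ (q3 → q4) = True
        ¬q1 ∨ q1 = True
          ¬q1 = True
        q3 → q4 = True
    (q4 ↔ ¬q3) ↔ ((q1 ∧ q0) ↔ q0) = False
      q4 ↔ ¬q3 = True
        ¬q3 = True
      (q1 ∧ q0) ↔ q0 = False
        q1 ∧ q0 = False
Both conjuncts True, so the formula holds.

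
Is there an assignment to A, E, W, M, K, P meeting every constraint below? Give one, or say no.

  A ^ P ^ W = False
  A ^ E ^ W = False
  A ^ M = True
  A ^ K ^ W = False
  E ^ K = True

The formula is unsatisfiable.

Adding constraints 2, 4, 5 mod 2: every variable appears an even number of times on the left, so the left side is 0.
But the right sides sum to 1 (mod 2). 0 ≠ 1 — the system is inconsistent.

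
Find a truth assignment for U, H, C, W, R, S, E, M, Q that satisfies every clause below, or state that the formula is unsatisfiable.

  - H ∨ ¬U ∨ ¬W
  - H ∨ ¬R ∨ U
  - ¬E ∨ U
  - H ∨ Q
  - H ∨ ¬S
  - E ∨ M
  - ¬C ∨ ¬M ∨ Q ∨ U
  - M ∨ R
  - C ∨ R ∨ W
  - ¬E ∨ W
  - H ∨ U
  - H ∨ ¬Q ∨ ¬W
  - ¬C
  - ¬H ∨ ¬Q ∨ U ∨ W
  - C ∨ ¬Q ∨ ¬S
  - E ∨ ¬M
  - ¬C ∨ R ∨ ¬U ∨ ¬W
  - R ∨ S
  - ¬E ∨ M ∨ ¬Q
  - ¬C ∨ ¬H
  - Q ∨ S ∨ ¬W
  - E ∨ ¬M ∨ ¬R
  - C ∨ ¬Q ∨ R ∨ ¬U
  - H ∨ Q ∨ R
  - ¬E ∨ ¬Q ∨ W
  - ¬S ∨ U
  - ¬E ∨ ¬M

U=T; H=T; C=F; W=T; R=T; S=T; E=T; M=F; Q=F

Unit clause (¬C) forces C = False.
Set U = True.
Set H = True.
Set W = True.
Try R = False:
  (M ∨ R) forces M = True.
  (E ∨ ¬M) forces E = True.
  clause (¬E ∨ ¬M) is falsified — backtrack.
So R = True.
Set S = True.
  then (C ∨ ¬Q ∨ ¬S) forces Q = False.
Try E = False:
  (E ∨ M) forces M = True.
  clause (E ∨ ¬M) is falsified — backtrack.
So E = True.
  then (¬E ∨ ¬M) forces M = False.
All clauses satisfied.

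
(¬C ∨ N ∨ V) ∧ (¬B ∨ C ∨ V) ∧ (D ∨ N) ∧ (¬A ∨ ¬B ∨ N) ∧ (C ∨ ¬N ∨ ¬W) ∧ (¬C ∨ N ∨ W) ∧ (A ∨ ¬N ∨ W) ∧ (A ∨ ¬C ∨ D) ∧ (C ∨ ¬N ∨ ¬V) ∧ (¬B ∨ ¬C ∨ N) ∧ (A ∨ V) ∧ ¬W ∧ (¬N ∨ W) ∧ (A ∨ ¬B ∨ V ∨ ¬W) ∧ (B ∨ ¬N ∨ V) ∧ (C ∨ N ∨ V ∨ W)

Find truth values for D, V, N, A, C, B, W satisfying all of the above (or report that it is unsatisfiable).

Unit clause (¬W) forces W = False.
In (¬N ∨ W) only ¬N is left, so N = False.
In (D ∨ N) only D is left, so D = True.
In (¬C ∨ N ∨ W) only ¬C is left, so C = False.
In (C ∨ N ∨ V ∨ W) only V is left, so V = True.
Set A = False.
Set B = False.
All clauses satisfied.

D = True; V = True; N = False; A = False; C = False; B = False; W = False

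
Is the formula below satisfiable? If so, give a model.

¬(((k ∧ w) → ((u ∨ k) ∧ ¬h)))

w = True, h = True, u = False, k = True

  ¬(((k ∧ w) → ((u ∨ k) ∧ ¬h))) = True
    (k ∧ w) → ((u ∨ k) ∧ ¬h) = False
      k ∧ w = True
      (u ∨ k) ∧ ¬h = False
        u ∨ k = True
        ¬h = False
The formula evaluates to True.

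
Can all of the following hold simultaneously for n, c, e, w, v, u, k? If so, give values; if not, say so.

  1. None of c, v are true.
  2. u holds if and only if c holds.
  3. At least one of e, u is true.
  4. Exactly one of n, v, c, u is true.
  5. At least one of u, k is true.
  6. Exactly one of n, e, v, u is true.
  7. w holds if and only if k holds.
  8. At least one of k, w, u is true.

No satisfying assignment exists.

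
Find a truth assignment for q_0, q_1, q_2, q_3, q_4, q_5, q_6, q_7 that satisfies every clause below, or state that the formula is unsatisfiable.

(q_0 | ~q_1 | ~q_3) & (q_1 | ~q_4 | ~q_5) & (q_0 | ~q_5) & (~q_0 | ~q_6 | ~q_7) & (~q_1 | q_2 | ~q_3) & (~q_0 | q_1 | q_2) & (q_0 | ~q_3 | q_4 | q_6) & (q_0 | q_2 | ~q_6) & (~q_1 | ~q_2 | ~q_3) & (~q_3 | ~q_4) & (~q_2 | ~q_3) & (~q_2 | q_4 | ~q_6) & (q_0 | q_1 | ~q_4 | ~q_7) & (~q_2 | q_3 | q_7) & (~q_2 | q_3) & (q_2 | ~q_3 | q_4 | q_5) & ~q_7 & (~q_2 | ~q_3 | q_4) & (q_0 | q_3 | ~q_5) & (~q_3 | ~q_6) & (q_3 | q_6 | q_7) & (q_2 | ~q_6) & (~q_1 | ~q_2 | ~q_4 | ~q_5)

Case q_2 = True:
  (~q_2 | ~q_3) forces q_3 = False.
  Clause (~q_2 | q_3) is falsified — contradiction.
Case q_2 = False:
  (~q_7) forces q_7 = False.
  (q_2 | ~q_6) forces q_6 = False.
  (q_3 | q_6 | q_7) forces q_3 = True.
  (~q_1 | q_2 | ~q_3) forces q_1 = False.
  (~q_0 | q_1 | q_2) forces q_0 = False.
  (q_0 | ~q_5) forces q_5 = False.
  (q_0 | ~q_3 | q_4 | q_6) forces q_4 = True.
  Clause (~q_3 | ~q_4) is falsified — contradiction.
Both cases fail, so the formula is unsatisfiable.

The formula is unsatisfiable.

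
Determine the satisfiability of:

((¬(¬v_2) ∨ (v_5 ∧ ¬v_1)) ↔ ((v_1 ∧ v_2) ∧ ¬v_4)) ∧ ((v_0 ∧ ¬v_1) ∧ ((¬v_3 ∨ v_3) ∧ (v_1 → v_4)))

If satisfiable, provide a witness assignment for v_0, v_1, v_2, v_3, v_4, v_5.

v_0 = True; v_1 = False; v_2 = False; v_3 = True; v_4 = False; v_5 = False

  (¬(¬v_2) ∨ (v_5 ∧ ¬v_1)) ↔ ((v_1 ∧ v_2) ∧ ¬v_4) = True
    ¬(¬v_2) ∨ (v_5 ∧ ¬v_1) = False
      ¬(¬v_2) = False
        ¬v_2 = True
      v_5 ∧ ¬v_1 = False
        ¬v_1 = True
    (v_1 ∧ v_2) ∧ ¬v_4 = False
      v_1 ∧ v_2 = False
      ¬v_4 = True
  (v_0 ∧ ¬v_1) ∧ ((¬v_3 ∨ v_3) ∧ (v_1 → v_4)) = True
    v_0 ∧ ¬v_1 = True
      ¬v_1 = True
    (¬v_3 ∨ v_3) ∧ (v_1 → v_4) = True
      ¬v_3 ∨ v_3 = True
        ¬v_3 = False
      v_1 → v_4 = True
Both conjuncts True, so the formula holds.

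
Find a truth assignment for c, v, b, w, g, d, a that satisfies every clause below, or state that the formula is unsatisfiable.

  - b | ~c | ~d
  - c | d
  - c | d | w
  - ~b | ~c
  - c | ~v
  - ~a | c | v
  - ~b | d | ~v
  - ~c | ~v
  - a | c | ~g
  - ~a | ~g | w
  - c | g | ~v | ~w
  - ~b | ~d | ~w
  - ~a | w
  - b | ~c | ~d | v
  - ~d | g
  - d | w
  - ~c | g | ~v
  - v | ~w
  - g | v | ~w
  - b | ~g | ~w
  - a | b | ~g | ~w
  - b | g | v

Unsatisfiable — no assignment works.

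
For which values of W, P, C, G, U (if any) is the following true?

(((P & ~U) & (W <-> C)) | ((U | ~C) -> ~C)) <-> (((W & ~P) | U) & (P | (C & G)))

W=F; P=T; C=F; G=T; U=T

  (((P & ~U) & (W <-> C)) | ((U | ~C) -> ~C)) <-> (((W & ~P) | U) & (P | (C & G))) = True
    ((P & ~U) & (W <-> C)) | ((U | ~C) -> ~C) = True
      (P & ~U) & (W <-> C) = False
        P & ~U = False
          ~U = False
        W <-> C = True
      (U | ~C) -> ~C = True
        U | ~C = True
          ~C = True
        ~C = True
    ((W & ~P) | U) & (P | (C & G)) = True
      (W & ~P) | U = True
        W & ~P = False
          ~P = False
      P | (C & G) = True
        C & G = False
The formula evaluates to True.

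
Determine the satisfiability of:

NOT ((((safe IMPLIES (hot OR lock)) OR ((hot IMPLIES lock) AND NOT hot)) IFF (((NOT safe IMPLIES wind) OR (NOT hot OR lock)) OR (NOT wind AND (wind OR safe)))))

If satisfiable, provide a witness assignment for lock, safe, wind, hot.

lock = False; safe = False; wind = False; hot = True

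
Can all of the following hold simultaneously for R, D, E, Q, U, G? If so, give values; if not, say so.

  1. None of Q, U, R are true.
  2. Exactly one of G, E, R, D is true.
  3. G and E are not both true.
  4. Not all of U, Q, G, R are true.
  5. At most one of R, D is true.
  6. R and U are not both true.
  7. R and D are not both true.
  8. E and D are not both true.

R=F, D=T, E=F, Q=F, U=F, G=F

  (1) {Q, U, R}: 0 true — none ✓
  (2) {G, E, R, D}: 1 true — exactly one ✓
  (3) G=F, E=F — not both ✓
  (4) {U, Q, G, R}: 0/4 true — not all ✓
  (5) {R, D}: 1 true — at most one ✓
  (6) R=F, U=F — not both ✓
  (7) R=F, D=T — not both ✓
  (8) E=F, D=T — not both ✓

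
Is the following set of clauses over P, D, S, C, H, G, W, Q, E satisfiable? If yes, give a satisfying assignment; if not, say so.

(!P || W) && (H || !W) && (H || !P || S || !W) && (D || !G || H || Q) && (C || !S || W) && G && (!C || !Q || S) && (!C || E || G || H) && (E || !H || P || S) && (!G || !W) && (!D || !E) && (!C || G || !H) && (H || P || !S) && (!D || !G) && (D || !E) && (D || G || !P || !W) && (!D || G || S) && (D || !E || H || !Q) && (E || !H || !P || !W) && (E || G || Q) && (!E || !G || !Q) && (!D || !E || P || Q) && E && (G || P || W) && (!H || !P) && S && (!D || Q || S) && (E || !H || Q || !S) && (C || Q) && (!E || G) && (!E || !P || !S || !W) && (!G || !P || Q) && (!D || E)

Unsatisfiable — no assignment works.

Case G = True:
  (!G || !W) forces W = False.
  (!P || W) forces P = False.
  (!D || !G) forces D = False.
  (D || !E) forces E = False.
  Clause (E) is falsified — contradiction.
Case G = False:
  Clause (G) is falsified — contradiction.
Both cases fail, so the formula is unsatisfiable.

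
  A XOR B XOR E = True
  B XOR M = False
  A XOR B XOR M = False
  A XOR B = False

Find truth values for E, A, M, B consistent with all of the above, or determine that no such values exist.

E: True, A: False, M: False, B: False

A XOR B XOR E = F XOR F XOR T = True ✓
B XOR M = F XOR F = False ✓
A XOR B XOR M = F XOR F XOR F = False ✓
A XOR B = F XOR F = False ✓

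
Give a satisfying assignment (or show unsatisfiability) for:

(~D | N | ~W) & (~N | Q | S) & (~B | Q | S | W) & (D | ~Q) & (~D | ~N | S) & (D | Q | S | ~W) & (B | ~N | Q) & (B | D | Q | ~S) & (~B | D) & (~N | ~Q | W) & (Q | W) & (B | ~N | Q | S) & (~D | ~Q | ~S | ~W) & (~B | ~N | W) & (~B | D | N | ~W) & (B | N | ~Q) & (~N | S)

Set N = True.
  then (~N | S) forces S = True.
Try B = False:
  (B | ~N | Q) forces Q = True.
  (D | ~Q) forces D = True.
  (~N | ~Q | W) forces W = True.
  clause (~D | ~Q | ~S | ~W) is falsified — backtrack.
So B = True.
  then (~B | D) forces D = True.
  then (~B | ~N | W) forces W = True.
  then (~D | ~Q | ~S | ~W) forces Q = False.
All clauses satisfied.

N = True, B = True, W = True, S = True, D = True, Q = False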